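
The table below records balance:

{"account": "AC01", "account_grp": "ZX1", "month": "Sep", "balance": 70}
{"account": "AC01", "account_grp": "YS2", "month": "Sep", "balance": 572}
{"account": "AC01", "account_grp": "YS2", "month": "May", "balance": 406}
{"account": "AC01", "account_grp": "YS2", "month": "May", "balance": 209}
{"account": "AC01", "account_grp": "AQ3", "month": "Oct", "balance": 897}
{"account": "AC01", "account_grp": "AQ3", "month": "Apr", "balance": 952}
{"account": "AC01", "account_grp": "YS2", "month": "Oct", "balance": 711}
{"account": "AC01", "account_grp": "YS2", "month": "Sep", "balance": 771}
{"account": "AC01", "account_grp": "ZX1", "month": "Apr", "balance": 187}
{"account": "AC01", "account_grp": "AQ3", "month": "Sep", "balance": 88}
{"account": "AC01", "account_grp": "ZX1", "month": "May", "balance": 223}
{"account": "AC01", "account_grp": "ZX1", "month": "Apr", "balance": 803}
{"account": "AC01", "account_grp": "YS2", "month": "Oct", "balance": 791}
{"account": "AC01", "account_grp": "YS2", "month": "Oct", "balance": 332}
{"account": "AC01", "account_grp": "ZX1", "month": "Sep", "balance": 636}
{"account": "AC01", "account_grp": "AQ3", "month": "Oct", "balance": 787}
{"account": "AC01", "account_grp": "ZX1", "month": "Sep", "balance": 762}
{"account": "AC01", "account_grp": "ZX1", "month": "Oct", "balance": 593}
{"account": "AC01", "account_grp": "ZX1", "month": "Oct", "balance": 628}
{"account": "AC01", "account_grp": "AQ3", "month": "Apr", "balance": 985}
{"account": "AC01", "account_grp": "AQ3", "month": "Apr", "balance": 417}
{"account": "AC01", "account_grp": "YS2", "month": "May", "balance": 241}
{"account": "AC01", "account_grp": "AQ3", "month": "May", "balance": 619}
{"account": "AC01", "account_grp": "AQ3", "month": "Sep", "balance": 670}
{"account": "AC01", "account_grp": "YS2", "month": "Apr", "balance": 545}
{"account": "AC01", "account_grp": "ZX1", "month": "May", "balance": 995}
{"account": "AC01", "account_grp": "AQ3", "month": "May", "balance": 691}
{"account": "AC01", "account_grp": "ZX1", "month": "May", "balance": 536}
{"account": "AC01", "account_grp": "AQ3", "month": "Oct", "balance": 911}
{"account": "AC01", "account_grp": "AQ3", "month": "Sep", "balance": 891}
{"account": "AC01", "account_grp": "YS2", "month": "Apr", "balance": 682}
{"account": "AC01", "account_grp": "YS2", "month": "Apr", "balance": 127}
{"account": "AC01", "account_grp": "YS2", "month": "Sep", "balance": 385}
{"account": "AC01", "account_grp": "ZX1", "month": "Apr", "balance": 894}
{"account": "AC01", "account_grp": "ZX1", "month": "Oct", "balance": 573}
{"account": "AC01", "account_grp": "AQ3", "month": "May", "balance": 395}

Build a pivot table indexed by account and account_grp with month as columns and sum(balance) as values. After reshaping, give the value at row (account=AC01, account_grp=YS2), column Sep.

1728

Rows with account=AC01, account_grp=YS2 and month=Sep: balance values are 572, 771, 385.
572 + 771 + 385 = 1728.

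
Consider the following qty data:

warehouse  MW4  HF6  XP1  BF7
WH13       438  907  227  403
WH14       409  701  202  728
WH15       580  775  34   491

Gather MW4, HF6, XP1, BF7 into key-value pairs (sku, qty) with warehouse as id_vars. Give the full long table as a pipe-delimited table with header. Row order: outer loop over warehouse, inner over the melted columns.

| warehouse | sku | qty |
| WH13 | MW4 | 438 |
| WH13 | HF6 | 907 |
| WH13 | XP1 | 227 |
| WH13 | BF7 | 403 |
| WH14 | MW4 | 409 |
| WH14 | HF6 | 701 |
| WH14 | XP1 | 202 |
| WH14 | BF7 | 728 |
| WH15 | MW4 | 580 |
| WH15 | HF6 | 775 |
| WH15 | XP1 | 34 |
| WH15 | BF7 | 491 |

Each (warehouse, column) pair becomes one row: 3 × 4 = 12 rows.
For example, (WH13, MW4) → qty=438.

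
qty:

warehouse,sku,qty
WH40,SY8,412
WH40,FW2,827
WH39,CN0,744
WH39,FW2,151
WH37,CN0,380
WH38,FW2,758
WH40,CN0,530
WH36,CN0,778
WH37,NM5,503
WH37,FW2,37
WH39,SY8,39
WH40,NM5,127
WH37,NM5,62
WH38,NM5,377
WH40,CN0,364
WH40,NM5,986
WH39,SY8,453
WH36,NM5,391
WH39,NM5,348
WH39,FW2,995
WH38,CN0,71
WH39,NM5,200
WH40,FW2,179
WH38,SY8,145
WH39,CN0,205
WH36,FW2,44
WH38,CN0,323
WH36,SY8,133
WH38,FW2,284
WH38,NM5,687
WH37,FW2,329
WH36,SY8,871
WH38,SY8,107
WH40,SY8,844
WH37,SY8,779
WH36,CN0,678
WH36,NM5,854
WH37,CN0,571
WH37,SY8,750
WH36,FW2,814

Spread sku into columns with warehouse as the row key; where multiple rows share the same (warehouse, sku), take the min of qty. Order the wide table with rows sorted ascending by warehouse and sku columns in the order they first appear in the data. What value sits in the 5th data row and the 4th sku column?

With rows sorted ascending by warehouse, row 5 is warehouse=WH40. sku columns in first-appearance order: SY8, FW2, CN0, NM5; column 4 is NM5.
Long rows with warehouse=WH40, sku=NM5: min(127, 986) = 127.

127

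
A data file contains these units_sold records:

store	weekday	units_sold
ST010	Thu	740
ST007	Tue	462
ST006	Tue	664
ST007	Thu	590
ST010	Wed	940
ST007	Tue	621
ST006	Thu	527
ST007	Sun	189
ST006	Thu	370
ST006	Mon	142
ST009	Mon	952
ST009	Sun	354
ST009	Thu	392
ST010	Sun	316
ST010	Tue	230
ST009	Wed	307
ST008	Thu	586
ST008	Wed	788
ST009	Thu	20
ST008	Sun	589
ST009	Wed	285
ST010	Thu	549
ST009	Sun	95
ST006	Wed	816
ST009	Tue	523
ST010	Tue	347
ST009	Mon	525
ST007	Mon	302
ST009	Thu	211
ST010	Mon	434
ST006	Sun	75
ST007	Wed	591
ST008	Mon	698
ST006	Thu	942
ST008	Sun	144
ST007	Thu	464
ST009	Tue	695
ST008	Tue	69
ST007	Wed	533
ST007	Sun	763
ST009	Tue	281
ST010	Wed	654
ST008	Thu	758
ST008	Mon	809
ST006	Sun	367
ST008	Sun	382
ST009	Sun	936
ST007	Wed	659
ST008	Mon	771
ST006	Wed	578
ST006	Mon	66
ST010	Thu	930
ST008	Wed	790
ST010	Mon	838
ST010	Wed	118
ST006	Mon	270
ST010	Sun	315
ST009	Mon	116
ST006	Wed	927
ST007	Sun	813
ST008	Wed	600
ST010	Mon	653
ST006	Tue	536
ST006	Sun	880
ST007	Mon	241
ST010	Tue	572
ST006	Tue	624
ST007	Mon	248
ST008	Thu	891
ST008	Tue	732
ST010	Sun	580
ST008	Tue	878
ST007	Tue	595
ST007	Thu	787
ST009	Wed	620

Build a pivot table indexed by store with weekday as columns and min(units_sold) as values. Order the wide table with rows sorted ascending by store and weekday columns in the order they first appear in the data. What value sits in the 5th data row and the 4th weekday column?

315

With rows sorted ascending by store, row 5 is store=ST010. weekday columns in first-appearance order: Thu, Tue, Wed, Sun, Mon; column 4 is Sun.
Long rows with store=ST010, weekday=Sun: min(316, 315, 580) = 315.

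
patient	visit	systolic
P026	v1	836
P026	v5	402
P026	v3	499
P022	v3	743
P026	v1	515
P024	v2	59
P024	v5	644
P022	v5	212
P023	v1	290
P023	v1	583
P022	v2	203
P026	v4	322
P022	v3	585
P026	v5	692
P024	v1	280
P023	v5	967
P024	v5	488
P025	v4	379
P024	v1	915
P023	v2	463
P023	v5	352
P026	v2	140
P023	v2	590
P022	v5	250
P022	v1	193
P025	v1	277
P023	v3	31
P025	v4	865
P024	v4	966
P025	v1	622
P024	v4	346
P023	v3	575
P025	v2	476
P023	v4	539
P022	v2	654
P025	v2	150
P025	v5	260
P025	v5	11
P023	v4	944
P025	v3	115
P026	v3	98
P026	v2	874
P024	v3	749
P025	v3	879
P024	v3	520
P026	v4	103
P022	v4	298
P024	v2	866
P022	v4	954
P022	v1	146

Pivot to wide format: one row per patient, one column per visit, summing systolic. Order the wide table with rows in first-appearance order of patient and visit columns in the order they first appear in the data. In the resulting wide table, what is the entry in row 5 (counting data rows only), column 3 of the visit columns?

994

With rows in first-appearance order of patient, row 5 is patient=P025. visit columns in first-appearance order: v1, v5, v3, v2, v4; column 3 is v3.
Long rows with patient=P025, visit=v3: 115 + 879 = 994.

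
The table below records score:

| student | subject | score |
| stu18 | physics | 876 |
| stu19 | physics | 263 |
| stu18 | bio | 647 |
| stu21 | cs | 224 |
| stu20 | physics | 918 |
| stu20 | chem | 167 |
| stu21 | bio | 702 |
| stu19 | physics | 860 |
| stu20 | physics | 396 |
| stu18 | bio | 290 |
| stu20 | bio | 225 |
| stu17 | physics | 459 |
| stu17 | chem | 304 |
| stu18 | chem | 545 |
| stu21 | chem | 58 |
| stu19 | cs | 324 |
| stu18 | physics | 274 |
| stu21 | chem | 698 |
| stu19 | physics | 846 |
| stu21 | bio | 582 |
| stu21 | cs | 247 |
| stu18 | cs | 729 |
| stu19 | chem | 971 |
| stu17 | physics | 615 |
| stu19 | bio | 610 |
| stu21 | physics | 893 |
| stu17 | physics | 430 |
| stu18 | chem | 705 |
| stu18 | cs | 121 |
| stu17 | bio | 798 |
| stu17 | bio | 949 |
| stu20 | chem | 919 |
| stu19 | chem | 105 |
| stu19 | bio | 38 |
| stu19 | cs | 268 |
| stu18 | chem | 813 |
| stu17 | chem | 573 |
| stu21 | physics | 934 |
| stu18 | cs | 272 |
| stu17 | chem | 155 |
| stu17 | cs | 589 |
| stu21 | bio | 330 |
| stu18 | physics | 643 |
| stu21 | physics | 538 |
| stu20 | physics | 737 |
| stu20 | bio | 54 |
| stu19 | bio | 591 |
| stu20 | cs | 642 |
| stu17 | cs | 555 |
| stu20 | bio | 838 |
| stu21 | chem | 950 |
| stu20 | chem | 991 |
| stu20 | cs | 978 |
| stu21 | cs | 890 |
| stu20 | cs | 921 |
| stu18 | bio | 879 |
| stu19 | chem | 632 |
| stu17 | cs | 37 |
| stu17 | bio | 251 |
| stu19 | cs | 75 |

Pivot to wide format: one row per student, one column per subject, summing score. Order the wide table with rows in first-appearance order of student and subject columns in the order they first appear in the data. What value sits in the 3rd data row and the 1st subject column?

With rows in first-appearance order of student, row 3 is student=stu21. subject columns in first-appearance order: physics, bio, cs, chem; column 1 is physics.
Long rows with student=stu21, subject=physics: 893 + 934 + 538 = 2365.

2365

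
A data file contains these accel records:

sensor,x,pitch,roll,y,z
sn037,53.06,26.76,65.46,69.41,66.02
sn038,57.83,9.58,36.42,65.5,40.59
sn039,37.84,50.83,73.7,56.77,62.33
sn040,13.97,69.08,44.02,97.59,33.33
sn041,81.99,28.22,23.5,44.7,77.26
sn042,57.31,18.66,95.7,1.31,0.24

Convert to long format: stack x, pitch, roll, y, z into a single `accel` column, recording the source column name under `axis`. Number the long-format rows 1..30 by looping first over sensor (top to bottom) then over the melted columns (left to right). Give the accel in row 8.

36.42

30 rows total (6 × 5). Row 8: index ⌊(8-1)/5⌋ = 1 into sensor → sn038; (8-1) mod 5 = 2 into the melted columns → roll.
So row 8 is (sn038, roll, 36.42); accel = 36.42.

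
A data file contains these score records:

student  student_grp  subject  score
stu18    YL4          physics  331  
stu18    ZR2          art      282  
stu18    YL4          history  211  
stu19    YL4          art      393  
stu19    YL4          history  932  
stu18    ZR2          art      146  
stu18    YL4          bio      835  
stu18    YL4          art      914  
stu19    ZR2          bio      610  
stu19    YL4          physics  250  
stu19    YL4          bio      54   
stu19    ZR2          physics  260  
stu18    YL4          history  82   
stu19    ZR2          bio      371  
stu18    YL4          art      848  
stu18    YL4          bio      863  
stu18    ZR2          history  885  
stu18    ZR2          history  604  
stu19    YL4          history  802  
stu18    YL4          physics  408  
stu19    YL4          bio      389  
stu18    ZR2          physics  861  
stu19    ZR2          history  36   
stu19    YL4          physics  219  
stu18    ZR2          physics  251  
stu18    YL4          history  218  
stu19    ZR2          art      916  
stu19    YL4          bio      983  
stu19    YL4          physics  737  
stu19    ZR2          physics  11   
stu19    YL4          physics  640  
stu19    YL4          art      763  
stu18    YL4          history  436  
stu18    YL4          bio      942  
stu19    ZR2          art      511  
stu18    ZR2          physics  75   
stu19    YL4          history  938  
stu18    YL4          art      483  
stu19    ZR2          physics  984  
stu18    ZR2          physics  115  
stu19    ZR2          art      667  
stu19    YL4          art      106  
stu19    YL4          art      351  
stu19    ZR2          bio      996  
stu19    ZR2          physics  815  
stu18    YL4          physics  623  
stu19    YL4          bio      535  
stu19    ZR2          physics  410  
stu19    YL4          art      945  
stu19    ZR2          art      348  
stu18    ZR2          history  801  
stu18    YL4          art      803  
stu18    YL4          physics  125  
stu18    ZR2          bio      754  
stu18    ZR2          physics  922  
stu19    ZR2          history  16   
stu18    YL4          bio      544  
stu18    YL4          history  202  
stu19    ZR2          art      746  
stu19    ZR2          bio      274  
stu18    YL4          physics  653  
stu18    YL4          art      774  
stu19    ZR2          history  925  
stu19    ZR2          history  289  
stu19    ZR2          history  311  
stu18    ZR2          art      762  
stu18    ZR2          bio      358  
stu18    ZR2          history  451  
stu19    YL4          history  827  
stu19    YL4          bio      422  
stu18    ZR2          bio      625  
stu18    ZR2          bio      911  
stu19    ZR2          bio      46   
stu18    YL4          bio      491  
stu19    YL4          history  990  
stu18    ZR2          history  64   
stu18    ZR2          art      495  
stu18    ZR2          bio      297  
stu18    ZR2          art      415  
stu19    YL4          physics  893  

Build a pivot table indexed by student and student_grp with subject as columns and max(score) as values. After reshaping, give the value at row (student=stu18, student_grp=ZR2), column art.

Rows with student=stu18, student_grp=ZR2 and subject=art: score values are 282, 146, 762, 495, 415.
max(282, 146, 762, 495, 415) = 762.

762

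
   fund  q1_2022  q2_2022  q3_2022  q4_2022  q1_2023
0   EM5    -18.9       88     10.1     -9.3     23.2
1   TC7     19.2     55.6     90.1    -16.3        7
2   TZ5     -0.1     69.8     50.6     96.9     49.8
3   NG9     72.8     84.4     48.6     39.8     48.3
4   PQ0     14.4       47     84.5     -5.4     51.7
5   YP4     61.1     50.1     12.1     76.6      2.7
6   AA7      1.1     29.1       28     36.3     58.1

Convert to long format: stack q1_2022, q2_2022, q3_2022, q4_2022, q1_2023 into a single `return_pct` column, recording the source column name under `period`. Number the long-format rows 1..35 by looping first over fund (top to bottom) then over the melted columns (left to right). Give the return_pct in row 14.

35 rows total (7 × 5). Row 14: index ⌊(14-1)/5⌋ = 2 into fund → TZ5; (14-1) mod 5 = 3 into the melted columns → q4_2022.
So row 14 is (TZ5, q4_2022, 96.9); return_pct = 96.9.

96.9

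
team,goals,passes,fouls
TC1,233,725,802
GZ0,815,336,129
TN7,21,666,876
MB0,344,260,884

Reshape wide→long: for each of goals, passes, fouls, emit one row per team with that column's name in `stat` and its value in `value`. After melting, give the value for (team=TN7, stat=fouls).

876

Unpivoting turns each (team, wide-column) pair into one long row.
The wide cell at row TN7, column fouls holds 876, so the long row (TN7, fouls) has value=876.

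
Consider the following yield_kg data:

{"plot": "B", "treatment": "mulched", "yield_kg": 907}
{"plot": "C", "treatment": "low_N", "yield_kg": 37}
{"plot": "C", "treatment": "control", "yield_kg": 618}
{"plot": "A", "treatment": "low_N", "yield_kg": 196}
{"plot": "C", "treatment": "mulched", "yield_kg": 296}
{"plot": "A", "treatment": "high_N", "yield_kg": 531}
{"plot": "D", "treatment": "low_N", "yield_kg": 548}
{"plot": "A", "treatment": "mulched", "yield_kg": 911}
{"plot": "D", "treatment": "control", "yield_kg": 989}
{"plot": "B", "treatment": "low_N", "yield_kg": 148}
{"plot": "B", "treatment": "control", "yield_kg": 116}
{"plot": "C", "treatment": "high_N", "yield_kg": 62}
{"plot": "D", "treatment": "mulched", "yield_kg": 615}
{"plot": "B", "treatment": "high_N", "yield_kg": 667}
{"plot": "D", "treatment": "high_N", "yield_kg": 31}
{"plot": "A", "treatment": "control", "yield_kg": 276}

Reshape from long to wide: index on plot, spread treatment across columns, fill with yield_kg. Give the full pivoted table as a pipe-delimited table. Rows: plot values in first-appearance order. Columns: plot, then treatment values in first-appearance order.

| plot | mulched | low_N | control | high_N |
| B | 907 | 148 | 116 | 667 |
| C | 296 | 37 | 618 | 62 |
| A | 911 | 196 | 276 | 531 |
| D | 615 | 548 | 989 | 31 |

Columns: plot plus the 4 distinct treatment values (mulched, low_N, control, high_N).
For example, row B column mulched takes yield_kg=907 from the long row (B, mulched).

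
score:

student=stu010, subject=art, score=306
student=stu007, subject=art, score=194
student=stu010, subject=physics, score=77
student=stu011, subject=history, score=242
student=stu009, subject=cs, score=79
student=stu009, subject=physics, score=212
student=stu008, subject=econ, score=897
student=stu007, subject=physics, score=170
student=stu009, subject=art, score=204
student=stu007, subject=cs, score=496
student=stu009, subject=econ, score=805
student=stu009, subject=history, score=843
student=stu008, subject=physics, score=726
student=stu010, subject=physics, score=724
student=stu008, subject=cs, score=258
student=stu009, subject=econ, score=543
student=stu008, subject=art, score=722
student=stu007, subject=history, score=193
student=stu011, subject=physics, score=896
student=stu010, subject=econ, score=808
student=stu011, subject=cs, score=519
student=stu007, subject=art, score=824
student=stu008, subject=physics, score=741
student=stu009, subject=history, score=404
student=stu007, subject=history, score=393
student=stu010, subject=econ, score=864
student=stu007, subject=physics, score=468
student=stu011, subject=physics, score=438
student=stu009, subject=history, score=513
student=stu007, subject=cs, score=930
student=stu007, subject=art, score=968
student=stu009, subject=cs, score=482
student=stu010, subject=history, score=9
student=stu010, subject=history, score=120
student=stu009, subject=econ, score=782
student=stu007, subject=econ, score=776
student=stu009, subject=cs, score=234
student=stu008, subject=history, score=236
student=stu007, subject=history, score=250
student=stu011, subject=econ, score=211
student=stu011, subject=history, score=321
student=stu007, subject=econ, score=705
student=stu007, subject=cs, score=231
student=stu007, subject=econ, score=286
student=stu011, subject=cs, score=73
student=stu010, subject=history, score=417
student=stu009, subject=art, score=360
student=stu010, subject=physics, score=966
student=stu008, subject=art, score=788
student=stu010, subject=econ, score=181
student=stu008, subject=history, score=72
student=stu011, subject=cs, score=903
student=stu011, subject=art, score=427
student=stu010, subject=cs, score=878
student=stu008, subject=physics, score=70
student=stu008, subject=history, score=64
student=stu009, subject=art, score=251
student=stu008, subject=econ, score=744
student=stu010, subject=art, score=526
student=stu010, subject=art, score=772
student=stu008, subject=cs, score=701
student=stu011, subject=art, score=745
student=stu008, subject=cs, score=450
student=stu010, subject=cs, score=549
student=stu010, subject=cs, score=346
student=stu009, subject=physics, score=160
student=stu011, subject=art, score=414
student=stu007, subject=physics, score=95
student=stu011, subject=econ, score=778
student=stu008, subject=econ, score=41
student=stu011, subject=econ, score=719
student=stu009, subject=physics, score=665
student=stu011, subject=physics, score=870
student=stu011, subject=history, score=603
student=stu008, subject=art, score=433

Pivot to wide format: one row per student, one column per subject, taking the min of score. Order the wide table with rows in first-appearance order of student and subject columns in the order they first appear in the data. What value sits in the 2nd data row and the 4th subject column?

231

With rows in first-appearance order of student, row 2 is student=stu007. subject columns in first-appearance order: art, physics, history, cs, econ; column 4 is cs.
Long rows with student=stu007, subject=cs: min(496, 930, 231) = 231.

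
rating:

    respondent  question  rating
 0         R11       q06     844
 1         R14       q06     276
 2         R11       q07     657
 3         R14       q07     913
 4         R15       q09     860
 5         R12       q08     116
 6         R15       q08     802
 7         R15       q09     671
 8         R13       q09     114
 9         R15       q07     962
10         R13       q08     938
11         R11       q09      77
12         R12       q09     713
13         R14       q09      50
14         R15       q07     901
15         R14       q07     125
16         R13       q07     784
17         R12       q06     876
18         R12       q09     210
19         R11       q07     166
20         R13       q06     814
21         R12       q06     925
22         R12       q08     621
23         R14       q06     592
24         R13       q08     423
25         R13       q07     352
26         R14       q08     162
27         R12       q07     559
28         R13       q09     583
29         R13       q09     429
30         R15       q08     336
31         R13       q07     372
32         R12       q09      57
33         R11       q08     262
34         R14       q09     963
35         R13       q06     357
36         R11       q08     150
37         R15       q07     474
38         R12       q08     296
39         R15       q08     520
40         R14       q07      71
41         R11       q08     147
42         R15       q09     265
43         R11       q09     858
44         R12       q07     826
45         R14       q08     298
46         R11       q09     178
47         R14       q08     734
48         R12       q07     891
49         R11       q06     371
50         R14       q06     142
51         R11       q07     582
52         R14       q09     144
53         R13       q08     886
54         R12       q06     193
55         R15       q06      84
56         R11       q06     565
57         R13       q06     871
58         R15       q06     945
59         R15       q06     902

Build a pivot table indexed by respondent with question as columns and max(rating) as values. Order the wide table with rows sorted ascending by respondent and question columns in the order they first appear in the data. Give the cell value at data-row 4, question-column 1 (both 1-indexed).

With rows sorted ascending by respondent, row 4 is respondent=R14. question columns in first-appearance order: q06, q07, q09, q08; column 1 is q06.
Long rows with respondent=R14, question=q06: max(276, 592, 142) = 592.

592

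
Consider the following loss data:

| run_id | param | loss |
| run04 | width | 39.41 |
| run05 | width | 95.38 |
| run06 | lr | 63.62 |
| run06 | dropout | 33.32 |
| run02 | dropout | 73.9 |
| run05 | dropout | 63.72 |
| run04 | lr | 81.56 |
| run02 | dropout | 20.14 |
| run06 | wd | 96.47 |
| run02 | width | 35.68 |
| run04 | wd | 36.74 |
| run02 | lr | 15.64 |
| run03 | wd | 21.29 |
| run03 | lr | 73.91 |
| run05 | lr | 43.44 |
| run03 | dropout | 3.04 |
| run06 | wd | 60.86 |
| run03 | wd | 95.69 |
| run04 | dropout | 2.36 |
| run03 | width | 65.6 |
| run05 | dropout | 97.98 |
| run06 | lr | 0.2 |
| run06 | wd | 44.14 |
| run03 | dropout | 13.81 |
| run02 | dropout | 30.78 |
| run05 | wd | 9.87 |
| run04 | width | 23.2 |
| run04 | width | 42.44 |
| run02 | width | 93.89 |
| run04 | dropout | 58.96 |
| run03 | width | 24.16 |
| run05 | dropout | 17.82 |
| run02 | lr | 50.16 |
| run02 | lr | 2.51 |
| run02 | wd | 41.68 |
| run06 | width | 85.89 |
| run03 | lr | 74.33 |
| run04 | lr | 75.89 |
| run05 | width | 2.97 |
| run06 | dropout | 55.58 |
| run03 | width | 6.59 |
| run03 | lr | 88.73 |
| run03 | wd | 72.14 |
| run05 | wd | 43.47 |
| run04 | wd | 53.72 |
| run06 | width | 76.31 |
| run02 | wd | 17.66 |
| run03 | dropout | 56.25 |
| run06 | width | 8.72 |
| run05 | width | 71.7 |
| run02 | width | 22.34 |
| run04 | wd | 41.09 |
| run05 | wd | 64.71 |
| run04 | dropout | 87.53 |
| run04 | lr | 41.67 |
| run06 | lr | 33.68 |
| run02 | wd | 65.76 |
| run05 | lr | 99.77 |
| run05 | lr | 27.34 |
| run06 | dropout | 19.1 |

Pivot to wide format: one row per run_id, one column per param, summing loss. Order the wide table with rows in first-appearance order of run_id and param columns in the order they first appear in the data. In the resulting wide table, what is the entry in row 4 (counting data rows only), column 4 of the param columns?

125.10

With rows in first-appearance order of run_id, row 4 is run_id=run02. param columns in first-appearance order: width, lr, dropout, wd; column 4 is wd.
Long rows with run_id=run02, param=wd: 41.68 + 17.66 + 65.76 = 125.10.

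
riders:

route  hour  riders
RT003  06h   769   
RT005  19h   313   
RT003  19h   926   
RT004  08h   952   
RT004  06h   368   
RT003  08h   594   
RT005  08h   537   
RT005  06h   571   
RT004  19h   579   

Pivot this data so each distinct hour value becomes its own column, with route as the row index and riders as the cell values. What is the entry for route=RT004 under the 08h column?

Wide layout: rows indexed by route, columns are the 3 distinct hour values (06h, 19h, 08h).
Cell (route=RT004, hour=08h) draws from the long row where route=RT004 and hour=08h, which has riders=952.

952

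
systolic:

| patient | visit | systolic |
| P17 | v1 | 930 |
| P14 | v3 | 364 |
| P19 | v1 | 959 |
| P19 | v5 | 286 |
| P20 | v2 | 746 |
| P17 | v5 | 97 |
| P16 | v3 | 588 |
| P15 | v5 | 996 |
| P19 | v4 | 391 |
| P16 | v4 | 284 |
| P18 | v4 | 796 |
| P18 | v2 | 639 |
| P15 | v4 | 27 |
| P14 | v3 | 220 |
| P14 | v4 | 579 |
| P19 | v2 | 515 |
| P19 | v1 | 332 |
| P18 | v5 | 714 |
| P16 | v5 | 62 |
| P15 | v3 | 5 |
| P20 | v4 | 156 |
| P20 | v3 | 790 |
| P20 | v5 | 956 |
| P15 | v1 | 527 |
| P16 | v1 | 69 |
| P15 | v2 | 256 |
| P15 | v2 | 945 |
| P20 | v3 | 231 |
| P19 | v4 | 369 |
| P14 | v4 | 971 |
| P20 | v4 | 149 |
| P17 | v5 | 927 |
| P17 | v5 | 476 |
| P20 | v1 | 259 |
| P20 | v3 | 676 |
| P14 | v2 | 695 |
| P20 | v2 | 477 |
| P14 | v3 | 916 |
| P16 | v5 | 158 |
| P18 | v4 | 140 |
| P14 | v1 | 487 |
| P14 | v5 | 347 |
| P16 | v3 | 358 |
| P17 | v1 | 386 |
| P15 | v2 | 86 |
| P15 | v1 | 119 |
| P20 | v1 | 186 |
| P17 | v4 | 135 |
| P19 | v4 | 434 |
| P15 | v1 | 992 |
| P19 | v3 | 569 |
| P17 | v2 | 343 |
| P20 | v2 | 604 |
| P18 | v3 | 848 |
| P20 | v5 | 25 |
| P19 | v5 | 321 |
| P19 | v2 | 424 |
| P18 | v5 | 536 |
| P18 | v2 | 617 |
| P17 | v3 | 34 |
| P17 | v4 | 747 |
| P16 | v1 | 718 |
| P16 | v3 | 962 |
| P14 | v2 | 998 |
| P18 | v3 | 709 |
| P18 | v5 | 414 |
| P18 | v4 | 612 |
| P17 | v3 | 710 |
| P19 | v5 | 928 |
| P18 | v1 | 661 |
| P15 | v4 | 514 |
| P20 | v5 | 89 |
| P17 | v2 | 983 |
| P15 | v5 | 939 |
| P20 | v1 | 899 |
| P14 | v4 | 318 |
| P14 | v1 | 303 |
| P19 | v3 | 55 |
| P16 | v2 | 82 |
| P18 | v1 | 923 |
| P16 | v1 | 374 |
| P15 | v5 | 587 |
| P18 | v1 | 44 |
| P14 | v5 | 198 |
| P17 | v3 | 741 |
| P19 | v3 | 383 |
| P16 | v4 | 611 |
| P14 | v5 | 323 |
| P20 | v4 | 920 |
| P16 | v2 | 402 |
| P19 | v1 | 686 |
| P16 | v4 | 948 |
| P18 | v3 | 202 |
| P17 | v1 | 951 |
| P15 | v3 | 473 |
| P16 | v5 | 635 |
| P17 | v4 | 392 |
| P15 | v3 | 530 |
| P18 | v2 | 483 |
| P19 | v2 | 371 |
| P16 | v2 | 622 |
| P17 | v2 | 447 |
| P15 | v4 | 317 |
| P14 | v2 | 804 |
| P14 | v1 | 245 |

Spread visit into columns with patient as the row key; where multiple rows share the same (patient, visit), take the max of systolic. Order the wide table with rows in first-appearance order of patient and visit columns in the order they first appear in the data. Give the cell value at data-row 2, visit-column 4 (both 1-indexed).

998

With rows in first-appearance order of patient, row 2 is patient=P14. visit columns in first-appearance order: v1, v3, v5, v2, v4; column 4 is v2.
Long rows with patient=P14, visit=v2: max(695, 998, 804) = 998.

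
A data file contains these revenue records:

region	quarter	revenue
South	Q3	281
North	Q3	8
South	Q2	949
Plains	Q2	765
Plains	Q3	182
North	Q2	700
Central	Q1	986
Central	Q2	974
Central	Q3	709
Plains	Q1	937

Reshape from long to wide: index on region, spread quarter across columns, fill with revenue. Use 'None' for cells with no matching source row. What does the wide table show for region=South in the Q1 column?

None

No long-format row has region=South and quarter=Q1, so the cell is None.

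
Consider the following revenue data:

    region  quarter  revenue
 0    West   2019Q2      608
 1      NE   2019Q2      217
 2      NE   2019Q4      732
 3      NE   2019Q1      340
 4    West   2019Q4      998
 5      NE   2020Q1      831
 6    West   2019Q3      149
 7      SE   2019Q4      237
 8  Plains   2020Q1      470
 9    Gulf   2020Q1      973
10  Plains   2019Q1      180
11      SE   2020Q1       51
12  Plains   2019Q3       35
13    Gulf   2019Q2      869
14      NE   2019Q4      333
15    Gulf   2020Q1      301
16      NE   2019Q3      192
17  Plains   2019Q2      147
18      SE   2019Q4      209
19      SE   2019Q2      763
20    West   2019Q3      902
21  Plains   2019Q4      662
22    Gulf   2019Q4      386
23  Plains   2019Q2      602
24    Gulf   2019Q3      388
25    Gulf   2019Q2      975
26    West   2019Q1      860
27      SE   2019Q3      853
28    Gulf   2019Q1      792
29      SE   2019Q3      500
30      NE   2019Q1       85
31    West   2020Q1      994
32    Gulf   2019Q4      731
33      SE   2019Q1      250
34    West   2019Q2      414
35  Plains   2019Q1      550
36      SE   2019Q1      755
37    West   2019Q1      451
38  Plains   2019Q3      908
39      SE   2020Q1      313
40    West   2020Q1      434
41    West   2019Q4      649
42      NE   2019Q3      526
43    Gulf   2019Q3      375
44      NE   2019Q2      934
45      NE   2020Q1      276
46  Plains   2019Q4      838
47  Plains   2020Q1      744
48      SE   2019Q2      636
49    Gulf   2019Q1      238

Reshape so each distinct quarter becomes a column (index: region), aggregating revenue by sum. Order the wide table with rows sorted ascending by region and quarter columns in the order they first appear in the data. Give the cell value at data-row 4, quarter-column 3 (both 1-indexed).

1005

With rows sorted ascending by region, row 4 is region=SE. quarter columns in first-appearance order: 2019Q2, 2019Q4, 2019Q1, 2020Q1, 2019Q3; column 3 is 2019Q1.
Long rows with region=SE, quarter=2019Q1: 250 + 755 = 1005.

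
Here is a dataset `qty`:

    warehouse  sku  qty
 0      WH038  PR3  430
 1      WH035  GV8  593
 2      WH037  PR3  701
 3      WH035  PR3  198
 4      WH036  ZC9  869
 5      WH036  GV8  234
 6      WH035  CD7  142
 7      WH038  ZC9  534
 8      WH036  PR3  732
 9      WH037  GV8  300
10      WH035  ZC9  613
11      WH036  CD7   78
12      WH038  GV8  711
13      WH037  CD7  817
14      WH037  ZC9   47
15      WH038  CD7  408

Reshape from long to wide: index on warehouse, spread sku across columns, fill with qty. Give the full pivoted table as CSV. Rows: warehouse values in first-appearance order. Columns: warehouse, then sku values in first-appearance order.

Columns: warehouse plus the 4 distinct sku values (PR3, GV8, ZC9, CD7).
For example, row WH038 column PR3 takes qty=430 from the long row (WH038, PR3).

warehouse,PR3,GV8,ZC9,CD7
WH038,430,711,534,408
WH035,198,593,613,142
WH037,701,300,47,817
WH036,732,234,869,78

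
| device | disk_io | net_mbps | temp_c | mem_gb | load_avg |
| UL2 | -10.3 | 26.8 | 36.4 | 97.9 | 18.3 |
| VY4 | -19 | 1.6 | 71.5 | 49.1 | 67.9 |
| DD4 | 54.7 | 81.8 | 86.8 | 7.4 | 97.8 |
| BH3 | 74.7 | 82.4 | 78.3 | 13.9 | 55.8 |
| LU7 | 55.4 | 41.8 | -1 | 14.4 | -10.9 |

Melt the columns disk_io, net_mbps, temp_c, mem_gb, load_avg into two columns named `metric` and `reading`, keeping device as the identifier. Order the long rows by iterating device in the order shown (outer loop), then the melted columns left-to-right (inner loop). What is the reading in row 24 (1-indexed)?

25 rows total (5 × 5). Row 24: index ⌊(24-1)/5⌋ = 4 into device → LU7; (24-1) mod 5 = 3 into the melted columns → mem_gb.
So row 24 is (LU7, mem_gb, 14.4); reading = 14.4.

14.4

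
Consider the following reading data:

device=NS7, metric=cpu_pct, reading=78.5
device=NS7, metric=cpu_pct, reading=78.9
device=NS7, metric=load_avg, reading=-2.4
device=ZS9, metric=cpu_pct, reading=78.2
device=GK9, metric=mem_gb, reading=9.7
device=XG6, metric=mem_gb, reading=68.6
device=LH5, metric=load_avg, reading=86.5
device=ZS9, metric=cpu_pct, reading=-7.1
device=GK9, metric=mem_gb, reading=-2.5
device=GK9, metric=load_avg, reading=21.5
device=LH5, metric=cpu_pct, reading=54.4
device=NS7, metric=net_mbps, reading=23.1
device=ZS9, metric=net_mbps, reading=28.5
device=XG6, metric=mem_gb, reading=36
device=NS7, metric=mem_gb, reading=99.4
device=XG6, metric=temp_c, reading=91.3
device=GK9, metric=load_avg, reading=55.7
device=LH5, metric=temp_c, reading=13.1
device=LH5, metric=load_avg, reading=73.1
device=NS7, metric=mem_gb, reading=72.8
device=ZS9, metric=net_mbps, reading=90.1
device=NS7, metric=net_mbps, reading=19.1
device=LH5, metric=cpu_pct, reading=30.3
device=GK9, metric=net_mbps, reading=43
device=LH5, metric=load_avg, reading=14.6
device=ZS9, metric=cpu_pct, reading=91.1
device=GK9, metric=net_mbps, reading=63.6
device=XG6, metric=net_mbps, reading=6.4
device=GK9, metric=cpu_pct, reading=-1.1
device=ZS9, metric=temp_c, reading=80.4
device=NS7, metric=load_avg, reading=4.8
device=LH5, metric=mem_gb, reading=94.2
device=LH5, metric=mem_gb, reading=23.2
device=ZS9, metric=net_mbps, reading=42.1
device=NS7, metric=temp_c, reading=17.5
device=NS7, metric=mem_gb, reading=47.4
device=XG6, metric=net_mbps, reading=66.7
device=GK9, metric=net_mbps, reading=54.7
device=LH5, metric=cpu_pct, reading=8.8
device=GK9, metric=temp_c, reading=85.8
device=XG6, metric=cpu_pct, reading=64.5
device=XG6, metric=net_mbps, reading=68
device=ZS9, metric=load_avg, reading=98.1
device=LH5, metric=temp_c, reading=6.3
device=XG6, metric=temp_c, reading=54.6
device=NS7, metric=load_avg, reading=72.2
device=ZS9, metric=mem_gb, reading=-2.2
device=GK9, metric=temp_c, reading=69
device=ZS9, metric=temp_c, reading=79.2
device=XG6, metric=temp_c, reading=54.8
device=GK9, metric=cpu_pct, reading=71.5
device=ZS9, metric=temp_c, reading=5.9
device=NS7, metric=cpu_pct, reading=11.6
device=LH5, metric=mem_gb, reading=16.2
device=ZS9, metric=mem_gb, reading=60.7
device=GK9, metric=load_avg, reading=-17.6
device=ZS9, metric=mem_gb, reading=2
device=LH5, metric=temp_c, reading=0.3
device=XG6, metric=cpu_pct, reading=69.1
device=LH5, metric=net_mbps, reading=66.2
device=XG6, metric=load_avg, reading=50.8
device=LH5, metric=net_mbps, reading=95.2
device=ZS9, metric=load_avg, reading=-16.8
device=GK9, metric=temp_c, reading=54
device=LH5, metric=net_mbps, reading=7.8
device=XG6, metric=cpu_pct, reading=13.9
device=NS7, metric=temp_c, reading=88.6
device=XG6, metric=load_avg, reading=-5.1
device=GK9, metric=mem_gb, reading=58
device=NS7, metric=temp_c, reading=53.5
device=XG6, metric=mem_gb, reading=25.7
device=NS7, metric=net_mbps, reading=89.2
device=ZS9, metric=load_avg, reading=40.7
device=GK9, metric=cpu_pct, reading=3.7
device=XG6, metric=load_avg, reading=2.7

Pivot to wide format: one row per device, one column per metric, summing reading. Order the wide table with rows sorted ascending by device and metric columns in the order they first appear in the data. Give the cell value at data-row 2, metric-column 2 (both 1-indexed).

With rows sorted ascending by device, row 2 is device=LH5. metric columns in first-appearance order: cpu_pct, load_avg, mem_gb, net_mbps, temp_c; column 2 is load_avg.
Long rows with device=LH5, metric=load_avg: 86.5 + 73.1 + 14.6 = 174.2.

174.2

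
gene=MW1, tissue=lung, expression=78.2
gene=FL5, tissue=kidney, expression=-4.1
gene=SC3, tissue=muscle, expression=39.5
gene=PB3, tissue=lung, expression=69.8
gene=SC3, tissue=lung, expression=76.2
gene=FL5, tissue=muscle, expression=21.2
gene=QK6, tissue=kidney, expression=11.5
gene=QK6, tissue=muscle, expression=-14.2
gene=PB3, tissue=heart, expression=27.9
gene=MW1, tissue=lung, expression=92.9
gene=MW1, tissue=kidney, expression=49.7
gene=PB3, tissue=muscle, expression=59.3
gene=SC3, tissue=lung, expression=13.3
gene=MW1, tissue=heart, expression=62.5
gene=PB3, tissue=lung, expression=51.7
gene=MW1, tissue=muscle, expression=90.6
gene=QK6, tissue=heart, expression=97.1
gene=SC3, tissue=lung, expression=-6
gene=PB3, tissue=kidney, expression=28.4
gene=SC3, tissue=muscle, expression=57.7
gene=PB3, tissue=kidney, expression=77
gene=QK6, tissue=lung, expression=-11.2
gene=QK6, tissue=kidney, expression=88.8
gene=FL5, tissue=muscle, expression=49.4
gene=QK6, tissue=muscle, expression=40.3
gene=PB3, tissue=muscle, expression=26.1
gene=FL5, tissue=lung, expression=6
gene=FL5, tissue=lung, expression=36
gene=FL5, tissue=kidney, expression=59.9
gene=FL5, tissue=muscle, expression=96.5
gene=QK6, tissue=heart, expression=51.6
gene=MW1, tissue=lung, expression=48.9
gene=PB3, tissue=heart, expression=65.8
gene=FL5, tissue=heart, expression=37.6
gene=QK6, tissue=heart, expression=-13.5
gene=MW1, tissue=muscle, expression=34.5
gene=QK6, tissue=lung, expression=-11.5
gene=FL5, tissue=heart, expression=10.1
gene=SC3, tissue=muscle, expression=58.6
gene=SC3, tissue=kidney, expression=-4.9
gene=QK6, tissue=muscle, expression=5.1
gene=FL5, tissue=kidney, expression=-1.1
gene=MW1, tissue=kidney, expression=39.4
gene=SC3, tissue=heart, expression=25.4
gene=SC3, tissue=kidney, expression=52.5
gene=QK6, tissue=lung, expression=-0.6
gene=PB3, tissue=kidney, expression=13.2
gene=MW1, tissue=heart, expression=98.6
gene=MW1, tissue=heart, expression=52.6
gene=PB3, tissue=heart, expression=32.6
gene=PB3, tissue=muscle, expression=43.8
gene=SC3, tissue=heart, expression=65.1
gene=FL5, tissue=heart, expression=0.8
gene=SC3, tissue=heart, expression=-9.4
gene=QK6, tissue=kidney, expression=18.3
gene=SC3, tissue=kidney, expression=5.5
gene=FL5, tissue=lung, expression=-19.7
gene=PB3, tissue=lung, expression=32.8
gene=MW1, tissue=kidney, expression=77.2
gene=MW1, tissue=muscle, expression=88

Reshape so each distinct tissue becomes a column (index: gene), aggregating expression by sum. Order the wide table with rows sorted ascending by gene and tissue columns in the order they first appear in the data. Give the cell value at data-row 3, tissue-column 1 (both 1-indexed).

154.3

With rows sorted ascending by gene, row 3 is gene=PB3. tissue columns in first-appearance order: lung, kidney, muscle, heart; column 1 is lung.
Long rows with gene=PB3, tissue=lung: 69.8 + 51.7 + 32.8 = 154.3.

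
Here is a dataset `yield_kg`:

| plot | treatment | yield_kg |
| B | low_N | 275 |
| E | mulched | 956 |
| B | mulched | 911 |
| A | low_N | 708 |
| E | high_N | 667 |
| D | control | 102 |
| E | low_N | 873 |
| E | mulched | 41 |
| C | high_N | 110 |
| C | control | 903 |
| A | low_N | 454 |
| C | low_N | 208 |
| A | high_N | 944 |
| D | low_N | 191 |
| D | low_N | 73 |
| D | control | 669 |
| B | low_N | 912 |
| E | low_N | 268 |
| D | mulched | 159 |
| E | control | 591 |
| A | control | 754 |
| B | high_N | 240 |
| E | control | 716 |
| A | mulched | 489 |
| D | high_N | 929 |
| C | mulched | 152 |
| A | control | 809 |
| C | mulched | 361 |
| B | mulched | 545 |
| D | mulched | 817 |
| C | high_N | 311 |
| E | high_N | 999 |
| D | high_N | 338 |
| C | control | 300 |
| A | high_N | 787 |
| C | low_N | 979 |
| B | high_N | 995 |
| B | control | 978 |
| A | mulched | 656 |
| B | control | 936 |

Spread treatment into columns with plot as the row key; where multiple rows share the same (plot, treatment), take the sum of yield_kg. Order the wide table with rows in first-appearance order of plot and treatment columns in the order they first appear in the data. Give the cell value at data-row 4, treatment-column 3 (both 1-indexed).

With rows in first-appearance order of plot, row 4 is plot=D. treatment columns in first-appearance order: low_N, mulched, high_N, control; column 3 is high_N.
Long rows with plot=D, treatment=high_N: 929 + 338 = 1267.

1267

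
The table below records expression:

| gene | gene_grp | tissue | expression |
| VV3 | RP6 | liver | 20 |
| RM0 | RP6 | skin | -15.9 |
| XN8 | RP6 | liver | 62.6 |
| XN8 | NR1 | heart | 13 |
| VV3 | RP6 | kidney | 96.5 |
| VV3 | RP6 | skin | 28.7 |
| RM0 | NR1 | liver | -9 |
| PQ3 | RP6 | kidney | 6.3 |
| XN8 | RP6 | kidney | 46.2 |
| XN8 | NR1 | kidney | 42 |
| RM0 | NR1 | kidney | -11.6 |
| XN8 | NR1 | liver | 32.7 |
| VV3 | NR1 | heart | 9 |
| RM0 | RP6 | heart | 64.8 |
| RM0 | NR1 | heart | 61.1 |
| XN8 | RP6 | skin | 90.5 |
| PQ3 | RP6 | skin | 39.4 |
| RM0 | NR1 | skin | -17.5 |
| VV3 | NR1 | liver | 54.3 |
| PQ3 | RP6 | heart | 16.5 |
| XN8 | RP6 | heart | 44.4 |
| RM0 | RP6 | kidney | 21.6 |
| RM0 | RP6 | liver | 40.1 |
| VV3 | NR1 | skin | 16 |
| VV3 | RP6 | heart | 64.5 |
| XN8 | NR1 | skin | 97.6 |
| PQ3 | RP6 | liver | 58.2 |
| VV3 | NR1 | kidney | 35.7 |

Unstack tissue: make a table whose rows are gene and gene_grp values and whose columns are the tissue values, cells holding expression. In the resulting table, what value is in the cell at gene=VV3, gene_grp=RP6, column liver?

20

Wide layout: rows indexed by gene and gene_grp, columns are the 4 distinct tissue values (liver, skin, heart, kidney).
Cell (gene=VV3, gene_grp=RP6, tissue=liver) draws from the long row where gene=VV3, gene_grp=RP6 and tissue=liver, which has expression=20.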